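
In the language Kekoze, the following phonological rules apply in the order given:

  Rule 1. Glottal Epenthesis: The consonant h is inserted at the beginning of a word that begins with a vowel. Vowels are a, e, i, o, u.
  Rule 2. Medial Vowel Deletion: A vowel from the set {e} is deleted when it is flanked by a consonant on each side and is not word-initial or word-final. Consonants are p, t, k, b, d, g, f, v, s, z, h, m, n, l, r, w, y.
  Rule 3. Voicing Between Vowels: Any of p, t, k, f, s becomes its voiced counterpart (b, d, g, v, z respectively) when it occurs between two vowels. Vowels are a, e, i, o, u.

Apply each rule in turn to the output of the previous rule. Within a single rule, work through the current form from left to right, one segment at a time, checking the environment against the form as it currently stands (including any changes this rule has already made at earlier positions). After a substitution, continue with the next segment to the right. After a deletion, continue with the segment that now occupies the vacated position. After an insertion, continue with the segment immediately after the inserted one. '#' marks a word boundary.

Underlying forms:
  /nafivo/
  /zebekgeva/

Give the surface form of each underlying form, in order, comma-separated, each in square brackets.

/nafivo/:
  Rule 1 Glottal Epenthesis: no change — [nafivo]
  Rule 2 Medial Vowel Deletion: no change — [nafivo]
  Rule 3 Voicing Between Vowels: [nafivo] → [navivo]
/zebekgeva/:
  Rule 1 Glottal Epenthesis: no change — [zebekgeva]
  Rule 2 Medial Vowel Deletion: [zebekgeva] → [zbkgva]
  Rule 3 Voicing Between Vowels: no change — [zbkgva]

[navivo], [zbkgva]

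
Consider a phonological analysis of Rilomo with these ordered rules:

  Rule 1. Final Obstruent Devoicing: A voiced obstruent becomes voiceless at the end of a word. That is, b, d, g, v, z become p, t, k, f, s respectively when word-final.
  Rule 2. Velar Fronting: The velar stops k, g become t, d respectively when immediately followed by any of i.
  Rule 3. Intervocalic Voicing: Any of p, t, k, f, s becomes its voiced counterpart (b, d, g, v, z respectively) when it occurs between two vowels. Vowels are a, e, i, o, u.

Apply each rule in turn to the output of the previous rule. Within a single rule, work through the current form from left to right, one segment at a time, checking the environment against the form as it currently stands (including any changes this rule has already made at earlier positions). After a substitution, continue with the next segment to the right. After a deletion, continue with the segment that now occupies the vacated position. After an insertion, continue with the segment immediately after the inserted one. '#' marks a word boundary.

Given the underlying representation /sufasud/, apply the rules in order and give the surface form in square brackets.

Rule 1 Final Obstruent Devoicing: [sufasud] → [sufasut]
Rule 2 Velar Fronting: no change — [sufasut]
Rule 3 Intervocalic Voicing: [sufasut] → [suvazut]

[suvazut]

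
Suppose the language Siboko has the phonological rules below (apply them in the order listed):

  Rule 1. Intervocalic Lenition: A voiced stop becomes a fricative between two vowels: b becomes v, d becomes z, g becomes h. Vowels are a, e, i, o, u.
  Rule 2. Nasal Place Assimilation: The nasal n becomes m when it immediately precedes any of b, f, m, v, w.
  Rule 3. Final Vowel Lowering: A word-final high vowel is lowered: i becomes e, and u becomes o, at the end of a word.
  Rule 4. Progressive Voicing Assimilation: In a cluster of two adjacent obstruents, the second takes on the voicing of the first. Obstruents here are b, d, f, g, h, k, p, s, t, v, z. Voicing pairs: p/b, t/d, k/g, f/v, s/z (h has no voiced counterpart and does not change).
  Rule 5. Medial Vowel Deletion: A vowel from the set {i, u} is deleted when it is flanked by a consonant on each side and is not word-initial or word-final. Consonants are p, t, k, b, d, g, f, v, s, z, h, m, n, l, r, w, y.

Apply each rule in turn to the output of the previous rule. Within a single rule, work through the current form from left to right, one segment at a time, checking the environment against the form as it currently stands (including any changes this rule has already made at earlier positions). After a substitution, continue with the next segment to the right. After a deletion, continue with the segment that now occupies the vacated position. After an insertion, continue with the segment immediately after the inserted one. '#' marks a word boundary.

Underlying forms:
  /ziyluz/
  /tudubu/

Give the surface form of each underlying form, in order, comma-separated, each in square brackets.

[zylz], [tzvo]

/ziyluz/:
  Rule 1 Intervocalic Lenition: no change — [ziyluz]
  Rule 2 Nasal Place Assimilation: no change — [ziyluz]
  Rule 3 Final Vowel Lowering: no change — [ziyluz]
  Rule 4 Progressive Voicing Assimilation: no change — [ziyluz]
  Rule 5 Medial Vowel Deletion: [ziyluz] → [zylz]
/tudubu/:
  Rule 1 Intervocalic Lenition: [tudubu] → [tuzuvu]
  Rule 2 Nasal Place Assimilation: no change — [tuzuvu]
  Rule 3 Final Vowel Lowering: [tuzuvu] → [tuzuvo]
  Rule 4 Progressive Voicing Assimilation: no change — [tuzuvo]
  Rule 5 Medial Vowel Deletion: [tuzuvo] → [tzvo]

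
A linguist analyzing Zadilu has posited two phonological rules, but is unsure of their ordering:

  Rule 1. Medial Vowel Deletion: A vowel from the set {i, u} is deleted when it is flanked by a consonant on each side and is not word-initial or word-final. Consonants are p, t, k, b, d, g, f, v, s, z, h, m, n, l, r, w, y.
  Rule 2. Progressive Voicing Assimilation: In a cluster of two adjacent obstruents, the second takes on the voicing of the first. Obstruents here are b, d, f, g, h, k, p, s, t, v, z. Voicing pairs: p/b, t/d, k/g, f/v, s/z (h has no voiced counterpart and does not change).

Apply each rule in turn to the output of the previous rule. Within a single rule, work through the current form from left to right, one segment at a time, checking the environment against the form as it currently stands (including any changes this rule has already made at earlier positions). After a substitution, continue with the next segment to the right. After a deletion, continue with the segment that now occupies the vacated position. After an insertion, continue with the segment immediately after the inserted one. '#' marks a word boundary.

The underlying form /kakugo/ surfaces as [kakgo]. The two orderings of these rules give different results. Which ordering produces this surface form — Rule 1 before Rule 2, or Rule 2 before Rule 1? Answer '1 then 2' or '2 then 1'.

Order 1 then 2:
  1 Medial Vowel Deletion: [kakugo] → [kakgo]
  2 Progressive Voicing Assimilation: [kakgo] → [kakko]
  result: [kakko]
Order 2 then 1:
  2 Progressive Voicing Assimilation: no change — [kakugo]
  1 Medial Vowel Deletion: [kakugo] → [kakgo]
  result: [kakgo]

2 then 1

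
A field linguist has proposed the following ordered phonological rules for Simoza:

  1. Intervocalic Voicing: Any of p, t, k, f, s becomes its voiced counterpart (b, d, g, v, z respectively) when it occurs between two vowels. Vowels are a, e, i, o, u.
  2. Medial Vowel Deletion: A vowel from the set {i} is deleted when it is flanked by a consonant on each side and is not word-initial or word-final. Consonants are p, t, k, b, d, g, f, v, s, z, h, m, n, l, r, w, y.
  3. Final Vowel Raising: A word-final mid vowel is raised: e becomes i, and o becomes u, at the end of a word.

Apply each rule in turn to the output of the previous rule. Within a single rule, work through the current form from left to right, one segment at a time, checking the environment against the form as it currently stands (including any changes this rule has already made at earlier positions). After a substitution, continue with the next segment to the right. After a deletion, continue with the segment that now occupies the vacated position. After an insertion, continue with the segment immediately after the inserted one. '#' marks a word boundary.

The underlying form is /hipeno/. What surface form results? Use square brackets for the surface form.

1 Intervocalic Voicing: [hipeno] → [hibeno]
2 Medial Vowel Deletion: [hibeno] → [hbeno]
3 Final Vowel Raising: [hbeno] → [hbenu]

[hbenu]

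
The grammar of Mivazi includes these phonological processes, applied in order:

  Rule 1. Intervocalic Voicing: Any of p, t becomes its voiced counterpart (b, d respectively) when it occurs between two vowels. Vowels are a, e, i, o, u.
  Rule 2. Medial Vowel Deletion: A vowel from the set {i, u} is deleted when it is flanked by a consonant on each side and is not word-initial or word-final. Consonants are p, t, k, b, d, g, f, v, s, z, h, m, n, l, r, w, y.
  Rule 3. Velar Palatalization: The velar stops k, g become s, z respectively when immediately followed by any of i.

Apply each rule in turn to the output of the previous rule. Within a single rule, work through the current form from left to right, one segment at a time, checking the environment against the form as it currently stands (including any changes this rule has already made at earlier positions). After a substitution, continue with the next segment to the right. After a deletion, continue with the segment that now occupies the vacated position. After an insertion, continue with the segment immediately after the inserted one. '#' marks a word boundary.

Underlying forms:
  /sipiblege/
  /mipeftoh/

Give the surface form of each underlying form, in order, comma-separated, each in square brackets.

/sipiblege/:
  Rule 1 Intervocalic Voicing: [sipiblege] → [sibiblege]
  Rule 2 Medial Vowel Deletion: [sibiblege] → [sbblege]
  Rule 3 Velar Palatalization: no change — [sbblege]
/mipeftoh/:
  Rule 1 Intervocalic Voicing: [mipeftoh] → [mibeftoh]
  Rule 2 Medial Vowel Deletion: [mibeftoh] → [mbeftoh]
  Rule 3 Velar Palatalization: no change — [mbeftoh]

[sbblege], [mbeftoh]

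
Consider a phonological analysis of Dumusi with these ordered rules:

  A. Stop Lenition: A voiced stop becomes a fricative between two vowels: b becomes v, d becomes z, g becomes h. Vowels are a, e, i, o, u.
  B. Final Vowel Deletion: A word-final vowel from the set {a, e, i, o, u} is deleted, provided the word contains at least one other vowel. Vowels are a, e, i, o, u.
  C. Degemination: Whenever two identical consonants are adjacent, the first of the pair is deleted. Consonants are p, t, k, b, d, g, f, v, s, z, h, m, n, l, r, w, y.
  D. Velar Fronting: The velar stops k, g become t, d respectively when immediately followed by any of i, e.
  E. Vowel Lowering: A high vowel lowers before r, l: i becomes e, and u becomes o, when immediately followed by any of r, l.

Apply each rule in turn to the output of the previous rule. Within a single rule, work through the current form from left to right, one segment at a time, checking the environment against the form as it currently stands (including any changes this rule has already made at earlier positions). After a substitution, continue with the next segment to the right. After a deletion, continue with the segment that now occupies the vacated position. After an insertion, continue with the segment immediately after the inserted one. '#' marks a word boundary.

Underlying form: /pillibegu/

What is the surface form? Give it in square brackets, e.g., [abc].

A Stop Lenition: [pillibegu] → [pillivehu]
B Final Vowel Deletion: [pillivehu] → [pilliveh]
C Degemination: [pilliveh] → [piliveh]
D Velar Fronting: no change — [piliveh]
E Vowel Lowering: [piliveh] → [peliveh]

[peliveh]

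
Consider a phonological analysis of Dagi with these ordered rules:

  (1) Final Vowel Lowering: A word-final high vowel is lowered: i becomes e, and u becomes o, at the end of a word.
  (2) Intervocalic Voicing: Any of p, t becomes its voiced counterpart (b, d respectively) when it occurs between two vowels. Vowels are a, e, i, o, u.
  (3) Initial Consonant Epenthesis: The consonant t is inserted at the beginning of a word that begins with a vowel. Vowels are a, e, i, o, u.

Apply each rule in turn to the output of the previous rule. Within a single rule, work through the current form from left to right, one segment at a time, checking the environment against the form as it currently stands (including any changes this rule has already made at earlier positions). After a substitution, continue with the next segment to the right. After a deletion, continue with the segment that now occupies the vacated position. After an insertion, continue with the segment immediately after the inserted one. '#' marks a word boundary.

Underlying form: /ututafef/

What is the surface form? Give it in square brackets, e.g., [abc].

[tududafef]

(1) Final Vowel Lowering: no change — [ututafef]
(2) Intervocalic Voicing: [ututafef] → [ududafef]
(3) Initial Consonant Epenthesis: [ududafef] → [tududafef]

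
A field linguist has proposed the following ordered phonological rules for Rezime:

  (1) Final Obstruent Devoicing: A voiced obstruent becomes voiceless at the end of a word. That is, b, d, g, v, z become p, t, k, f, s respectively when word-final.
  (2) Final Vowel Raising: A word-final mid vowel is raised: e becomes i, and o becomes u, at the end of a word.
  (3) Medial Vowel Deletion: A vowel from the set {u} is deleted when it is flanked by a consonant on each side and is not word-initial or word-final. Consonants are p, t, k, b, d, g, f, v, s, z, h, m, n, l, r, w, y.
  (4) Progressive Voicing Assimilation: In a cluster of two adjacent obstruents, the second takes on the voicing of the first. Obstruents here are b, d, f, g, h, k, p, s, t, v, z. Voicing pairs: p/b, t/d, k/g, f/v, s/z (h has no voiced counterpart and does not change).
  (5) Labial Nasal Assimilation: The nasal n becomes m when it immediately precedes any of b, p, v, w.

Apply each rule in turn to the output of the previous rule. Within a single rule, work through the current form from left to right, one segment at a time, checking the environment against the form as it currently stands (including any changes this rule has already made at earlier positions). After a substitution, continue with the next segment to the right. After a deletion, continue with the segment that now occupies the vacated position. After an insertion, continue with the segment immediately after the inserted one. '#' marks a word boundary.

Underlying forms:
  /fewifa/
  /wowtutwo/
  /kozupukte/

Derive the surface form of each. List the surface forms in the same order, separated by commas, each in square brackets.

[fewifa], [wowttwu], [kozbgdi]

/fewifa/:
  (1) Final Obstruent Devoicing: no change — [fewifa]
  (2) Final Vowel Raising: no change — [fewifa]
  (3) Medial Vowel Deletion: no change — [fewifa]
  (4) Progressive Voicing Assimilation: no change — [fewifa]
  (5) Labial Nasal Assimilation: no change — [fewifa]
/wowtutwo/:
  (1) Final Obstruent Devoicing: no change — [wowtutwo]
  (2) Final Vowel Raising: [wowtutwo] → [wowtutwu]
  (3) Medial Vowel Deletion: [wowtutwu] → [wowttwu]
  (4) Progressive Voicing Assimilation: no change — [wowttwu]
  (5) Labial Nasal Assimilation: no change — [wowttwu]
/kozupukte/:
  (1) Final Obstruent Devoicing: no change — [kozupukte]
  (2) Final Vowel Raising: [kozupukte] → [kozupukti]
  (3) Medial Vowel Deletion: [kozupukti] → [kozpkti]
  (4) Progressive Voicing Assimilation: [kozpkti] → [kozbgdi]
  (5) Labial Nasal Assimilation: no change — [kozbgdi]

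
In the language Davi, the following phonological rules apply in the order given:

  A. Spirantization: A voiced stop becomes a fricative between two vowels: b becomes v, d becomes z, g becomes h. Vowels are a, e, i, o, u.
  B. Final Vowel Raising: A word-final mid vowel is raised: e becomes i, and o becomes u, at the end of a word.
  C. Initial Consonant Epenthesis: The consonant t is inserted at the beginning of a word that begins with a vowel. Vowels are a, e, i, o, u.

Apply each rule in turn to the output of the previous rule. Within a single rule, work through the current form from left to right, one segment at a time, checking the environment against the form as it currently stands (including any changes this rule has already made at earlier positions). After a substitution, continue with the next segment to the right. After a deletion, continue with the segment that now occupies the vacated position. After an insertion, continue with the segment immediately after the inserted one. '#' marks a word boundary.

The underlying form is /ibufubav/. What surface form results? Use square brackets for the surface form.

[tivufuvav]

A Spirantization: [ibufubav] → [ivufuvav]
B Final Vowel Raising: no change — [ivufuvav]
C Initial Consonant Epenthesis: [ivufuvav] → [tivufuvav]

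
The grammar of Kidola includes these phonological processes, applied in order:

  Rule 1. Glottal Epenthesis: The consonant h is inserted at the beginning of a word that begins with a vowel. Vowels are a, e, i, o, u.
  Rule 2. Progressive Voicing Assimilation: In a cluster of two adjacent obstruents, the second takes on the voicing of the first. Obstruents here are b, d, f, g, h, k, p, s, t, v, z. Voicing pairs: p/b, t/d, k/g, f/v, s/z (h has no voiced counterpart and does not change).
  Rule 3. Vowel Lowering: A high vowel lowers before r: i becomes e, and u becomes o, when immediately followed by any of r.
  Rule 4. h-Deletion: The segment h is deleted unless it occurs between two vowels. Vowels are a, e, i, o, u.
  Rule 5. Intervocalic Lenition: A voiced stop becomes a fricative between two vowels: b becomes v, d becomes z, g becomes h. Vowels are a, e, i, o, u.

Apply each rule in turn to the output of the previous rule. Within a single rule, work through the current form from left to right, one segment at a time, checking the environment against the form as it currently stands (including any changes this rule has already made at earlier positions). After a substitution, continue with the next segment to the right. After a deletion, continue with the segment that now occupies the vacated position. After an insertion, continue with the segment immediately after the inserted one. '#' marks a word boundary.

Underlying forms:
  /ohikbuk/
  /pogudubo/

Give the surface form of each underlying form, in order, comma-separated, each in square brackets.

[ohikpuk], [pohuzuvo]

/ohikbuk/:
  Rule 1 Glottal Epenthesis: [ohikbuk] → [hohikbuk]
  Rule 2 Progressive Voicing Assimilation: [hohikbuk] → [hohikpuk]
  Rule 3 Vowel Lowering: no change — [hohikpuk]
  Rule 4 h-Deletion: [hohikpuk] → [ohikpuk]
  Rule 5 Intervocalic Lenition: no change — [ohikpuk]
/pogudubo/:
  Rule 1 Glottal Epenthesis: no change — [pogudubo]
  Rule 2 Progressive Voicing Assimilation: no change — [pogudubo]
  Rule 3 Vowel Lowering: no change — [pogudubo]
  Rule 4 h-Deletion: no change — [pogudubo]
  Rule 5 Intervocalic Lenition: [pogudubo] → [pohuzuvo]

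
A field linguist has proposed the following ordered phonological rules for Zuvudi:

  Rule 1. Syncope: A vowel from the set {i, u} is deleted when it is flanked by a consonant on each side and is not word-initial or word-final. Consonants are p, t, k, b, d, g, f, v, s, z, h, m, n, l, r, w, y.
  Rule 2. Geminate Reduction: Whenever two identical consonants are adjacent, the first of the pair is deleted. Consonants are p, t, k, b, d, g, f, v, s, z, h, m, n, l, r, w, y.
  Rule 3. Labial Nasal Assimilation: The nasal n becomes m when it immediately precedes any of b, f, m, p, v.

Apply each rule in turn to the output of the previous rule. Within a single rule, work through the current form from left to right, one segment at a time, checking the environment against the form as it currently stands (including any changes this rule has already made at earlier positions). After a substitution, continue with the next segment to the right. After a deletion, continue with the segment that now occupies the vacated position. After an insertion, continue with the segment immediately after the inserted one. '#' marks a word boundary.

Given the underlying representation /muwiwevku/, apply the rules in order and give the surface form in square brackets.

[mwevku]

Rule 1 Syncope: [muwiwevku] → [mwwevku]
Rule 2 Geminate Reduction: [mwwevku] → [mwevku]
Rule 3 Labial Nasal Assimilation: no change — [mwevku]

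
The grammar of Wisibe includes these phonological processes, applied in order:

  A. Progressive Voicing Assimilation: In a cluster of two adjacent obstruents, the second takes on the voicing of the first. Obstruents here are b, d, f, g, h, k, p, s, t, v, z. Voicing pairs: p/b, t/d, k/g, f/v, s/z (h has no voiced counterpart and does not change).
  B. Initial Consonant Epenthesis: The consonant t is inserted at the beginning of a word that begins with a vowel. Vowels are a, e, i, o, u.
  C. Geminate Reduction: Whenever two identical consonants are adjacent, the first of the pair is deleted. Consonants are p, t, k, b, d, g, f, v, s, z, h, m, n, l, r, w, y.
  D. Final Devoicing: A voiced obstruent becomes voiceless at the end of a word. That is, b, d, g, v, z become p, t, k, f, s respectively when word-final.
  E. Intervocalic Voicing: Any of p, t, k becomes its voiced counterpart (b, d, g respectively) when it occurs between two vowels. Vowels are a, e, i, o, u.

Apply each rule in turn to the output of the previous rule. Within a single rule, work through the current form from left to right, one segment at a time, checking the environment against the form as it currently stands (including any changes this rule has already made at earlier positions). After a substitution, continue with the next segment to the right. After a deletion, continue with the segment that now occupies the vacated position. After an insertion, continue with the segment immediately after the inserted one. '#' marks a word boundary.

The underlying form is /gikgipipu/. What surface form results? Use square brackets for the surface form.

[gigibibu]

A Progressive Voicing Assimilation: [gikgipipu] → [gikkipipu]
B Initial Consonant Epenthesis: no change — [gikkipipu]
C Geminate Reduction: [gikkipipu] → [gikipipu]
D Final Devoicing: no change — [gikipipu]
E Intervocalic Voicing: [gikipipu] → [gigibibu]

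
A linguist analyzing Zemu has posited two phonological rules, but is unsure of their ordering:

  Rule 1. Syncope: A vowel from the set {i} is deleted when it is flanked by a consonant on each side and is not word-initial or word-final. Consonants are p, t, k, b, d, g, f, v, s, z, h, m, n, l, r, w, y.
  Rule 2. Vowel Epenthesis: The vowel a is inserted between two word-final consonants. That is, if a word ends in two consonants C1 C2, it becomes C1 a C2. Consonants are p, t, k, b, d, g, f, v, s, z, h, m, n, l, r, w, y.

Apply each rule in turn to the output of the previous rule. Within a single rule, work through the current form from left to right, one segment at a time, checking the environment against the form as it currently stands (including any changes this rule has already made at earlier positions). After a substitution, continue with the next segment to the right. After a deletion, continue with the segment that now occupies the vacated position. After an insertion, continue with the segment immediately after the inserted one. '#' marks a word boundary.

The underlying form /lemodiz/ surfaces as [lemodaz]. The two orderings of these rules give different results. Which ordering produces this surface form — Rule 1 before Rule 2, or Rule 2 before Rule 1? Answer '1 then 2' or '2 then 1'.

Order 1 then 2:
  1 Syncope: [lemodiz] → [lemodz]
  2 Vowel Epenthesis: [lemodz] → [lemodaz]
  result: [lemodaz]
Order 2 then 1:
  2 Vowel Epenthesis: no change — [lemodiz]
  1 Syncope: [lemodiz] → [lemodz]
  result: [lemodz]

1 then 2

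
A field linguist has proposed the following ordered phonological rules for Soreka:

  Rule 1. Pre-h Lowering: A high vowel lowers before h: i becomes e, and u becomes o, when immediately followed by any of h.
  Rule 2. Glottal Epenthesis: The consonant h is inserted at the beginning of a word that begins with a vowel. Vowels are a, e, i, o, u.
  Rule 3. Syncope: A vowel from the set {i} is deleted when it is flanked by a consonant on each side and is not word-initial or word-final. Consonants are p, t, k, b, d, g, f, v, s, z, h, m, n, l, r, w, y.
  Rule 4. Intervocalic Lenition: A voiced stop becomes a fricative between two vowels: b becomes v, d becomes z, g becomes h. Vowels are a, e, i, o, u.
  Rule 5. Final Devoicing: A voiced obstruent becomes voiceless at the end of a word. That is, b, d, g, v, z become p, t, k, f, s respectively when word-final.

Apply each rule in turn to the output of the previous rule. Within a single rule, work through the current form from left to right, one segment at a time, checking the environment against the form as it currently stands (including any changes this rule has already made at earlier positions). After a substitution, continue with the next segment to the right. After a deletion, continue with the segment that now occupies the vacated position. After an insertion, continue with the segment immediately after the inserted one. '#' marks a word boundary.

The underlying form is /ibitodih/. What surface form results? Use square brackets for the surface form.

Rule 1 Pre-h Lowering: [ibitodih] → [ibitodeh]
Rule 2 Glottal Epenthesis: [ibitodeh] → [hibitodeh]
Rule 3 Syncope: [hibitodeh] → [hbtodeh]
Rule 4 Intervocalic Lenition: [hbtodeh] → [hbtozeh]
Rule 5 Final Devoicing: no change — [hbtozeh]

[hbtozeh]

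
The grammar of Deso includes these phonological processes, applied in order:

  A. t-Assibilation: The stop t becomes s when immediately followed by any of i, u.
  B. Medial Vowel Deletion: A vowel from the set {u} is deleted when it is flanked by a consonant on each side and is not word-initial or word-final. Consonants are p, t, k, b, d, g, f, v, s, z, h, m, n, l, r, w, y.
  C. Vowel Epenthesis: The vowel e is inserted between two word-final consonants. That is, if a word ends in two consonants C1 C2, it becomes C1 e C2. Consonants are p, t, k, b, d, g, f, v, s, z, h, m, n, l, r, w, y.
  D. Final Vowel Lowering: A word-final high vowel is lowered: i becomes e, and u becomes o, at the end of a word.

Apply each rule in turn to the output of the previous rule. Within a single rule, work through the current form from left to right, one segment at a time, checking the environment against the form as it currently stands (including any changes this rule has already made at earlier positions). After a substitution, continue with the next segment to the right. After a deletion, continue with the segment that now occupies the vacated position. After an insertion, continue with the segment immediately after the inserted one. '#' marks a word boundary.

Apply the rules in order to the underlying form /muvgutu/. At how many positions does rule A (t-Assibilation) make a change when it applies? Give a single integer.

A t-Assibilation: [muvgutu] → [muvgusu]
B Medial Vowel Deletion: [muvgusu] → [mvgsu]
C Vowel Epenthesis: no change — [mvgsu]
D Final Vowel Lowering: [mvgsu] → [mvgso]
Rule A changed 1 position(s).

1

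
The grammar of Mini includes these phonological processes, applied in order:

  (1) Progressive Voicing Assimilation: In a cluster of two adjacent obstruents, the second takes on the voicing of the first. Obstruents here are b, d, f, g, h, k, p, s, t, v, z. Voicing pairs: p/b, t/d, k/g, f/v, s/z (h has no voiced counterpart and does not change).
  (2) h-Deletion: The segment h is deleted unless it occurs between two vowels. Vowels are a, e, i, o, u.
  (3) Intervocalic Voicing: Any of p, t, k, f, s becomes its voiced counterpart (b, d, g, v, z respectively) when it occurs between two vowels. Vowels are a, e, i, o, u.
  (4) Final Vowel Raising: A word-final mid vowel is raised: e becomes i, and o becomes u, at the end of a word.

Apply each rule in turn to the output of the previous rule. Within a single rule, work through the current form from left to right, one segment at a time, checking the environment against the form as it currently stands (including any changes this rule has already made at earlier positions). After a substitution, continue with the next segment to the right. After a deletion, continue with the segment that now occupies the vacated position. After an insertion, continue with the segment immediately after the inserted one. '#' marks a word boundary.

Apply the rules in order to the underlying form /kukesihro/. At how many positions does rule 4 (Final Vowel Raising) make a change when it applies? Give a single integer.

1

(1) Progressive Voicing Assimilation: no change — [kukesihro]
(2) h-Deletion: [kukesihro] → [kukesiro]
(3) Intervocalic Voicing: [kukesiro] → [kugeziro]
(4) Final Vowel Raising: [kugeziro] → [kugeziru]
Rule 4 changed 1 position(s).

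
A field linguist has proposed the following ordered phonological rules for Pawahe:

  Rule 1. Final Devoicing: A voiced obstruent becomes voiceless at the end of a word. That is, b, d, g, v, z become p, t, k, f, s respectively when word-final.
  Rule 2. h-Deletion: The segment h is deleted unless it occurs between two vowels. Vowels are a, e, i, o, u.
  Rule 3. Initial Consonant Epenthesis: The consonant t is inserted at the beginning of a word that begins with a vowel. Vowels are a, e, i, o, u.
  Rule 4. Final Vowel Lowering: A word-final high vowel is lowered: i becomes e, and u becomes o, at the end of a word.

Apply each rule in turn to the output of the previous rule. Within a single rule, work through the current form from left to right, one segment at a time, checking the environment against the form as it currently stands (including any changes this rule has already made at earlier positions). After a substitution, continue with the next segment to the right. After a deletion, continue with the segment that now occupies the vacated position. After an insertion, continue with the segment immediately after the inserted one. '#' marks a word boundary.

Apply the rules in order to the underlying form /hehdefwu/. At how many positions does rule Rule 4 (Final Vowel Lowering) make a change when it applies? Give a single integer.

Rule 1 Final Devoicing: no change — [hehdefwu]
Rule 2 h-Deletion: [hehdefwu] → [edefwu]
Rule 3 Initial Consonant Epenthesis: [edefwu] → [tedefwu]
Rule 4 Final Vowel Lowering: [tedefwu] → [tedefwo]
Rule Rule 4 changed 1 position(s).

1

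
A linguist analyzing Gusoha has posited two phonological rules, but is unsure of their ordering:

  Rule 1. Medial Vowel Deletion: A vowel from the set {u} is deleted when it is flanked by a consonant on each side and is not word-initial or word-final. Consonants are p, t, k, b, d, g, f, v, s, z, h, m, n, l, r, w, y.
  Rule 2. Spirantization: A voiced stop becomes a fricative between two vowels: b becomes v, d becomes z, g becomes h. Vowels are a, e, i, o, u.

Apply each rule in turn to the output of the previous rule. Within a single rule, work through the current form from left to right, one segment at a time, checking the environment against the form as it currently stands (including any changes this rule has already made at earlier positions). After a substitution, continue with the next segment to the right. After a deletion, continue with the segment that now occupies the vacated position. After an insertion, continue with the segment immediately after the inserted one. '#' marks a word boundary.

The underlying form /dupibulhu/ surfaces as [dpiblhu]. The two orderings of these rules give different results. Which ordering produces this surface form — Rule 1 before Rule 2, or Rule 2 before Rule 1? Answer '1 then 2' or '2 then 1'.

1 then 2

Order 1 then 2:
  1 Medial Vowel Deletion: [dupibulhu] → [dpiblhu]
  2 Spirantization: no change — [dpiblhu]
  result: [dpiblhu]
Order 2 then 1:
  2 Spirantization: [dupibulhu] → [dupivulhu]
  1 Medial Vowel Deletion: [dupivulhu] → [dpivlhu]
  result: [dpivlhu]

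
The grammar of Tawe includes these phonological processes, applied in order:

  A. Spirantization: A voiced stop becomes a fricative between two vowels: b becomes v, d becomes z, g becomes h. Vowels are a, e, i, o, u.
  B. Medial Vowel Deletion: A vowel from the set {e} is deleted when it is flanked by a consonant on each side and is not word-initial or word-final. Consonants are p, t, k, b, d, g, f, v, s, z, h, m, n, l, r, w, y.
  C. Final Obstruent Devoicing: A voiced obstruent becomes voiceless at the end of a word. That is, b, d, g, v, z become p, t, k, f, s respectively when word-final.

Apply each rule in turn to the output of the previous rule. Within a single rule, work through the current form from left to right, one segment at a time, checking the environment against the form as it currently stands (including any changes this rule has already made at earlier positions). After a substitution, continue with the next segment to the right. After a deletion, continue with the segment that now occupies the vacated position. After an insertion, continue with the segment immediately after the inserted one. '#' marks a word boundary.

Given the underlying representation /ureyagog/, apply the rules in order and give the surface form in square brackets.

[uryahok]

A Spirantization: [ureyagog] → [ureyahog]
B Medial Vowel Deletion: [ureyahog] → [uryahog]
C Final Obstruent Devoicing: [uryahog] → [uryahok]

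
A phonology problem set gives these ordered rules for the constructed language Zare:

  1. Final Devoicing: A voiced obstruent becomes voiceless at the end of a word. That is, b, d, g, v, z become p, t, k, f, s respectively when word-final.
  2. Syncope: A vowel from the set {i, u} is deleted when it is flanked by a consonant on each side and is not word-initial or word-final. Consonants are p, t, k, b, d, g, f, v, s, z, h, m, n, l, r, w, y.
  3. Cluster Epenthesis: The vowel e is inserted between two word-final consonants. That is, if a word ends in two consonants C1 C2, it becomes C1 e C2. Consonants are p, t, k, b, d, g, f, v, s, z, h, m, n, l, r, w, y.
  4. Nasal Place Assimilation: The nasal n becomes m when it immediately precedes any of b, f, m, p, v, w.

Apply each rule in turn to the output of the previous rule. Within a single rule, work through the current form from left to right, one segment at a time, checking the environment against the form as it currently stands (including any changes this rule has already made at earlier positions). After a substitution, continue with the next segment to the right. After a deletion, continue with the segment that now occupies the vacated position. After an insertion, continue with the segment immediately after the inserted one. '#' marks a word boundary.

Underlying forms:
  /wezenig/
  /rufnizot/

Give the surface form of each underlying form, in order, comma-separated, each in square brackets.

[wezenek], [rfnzot]

/wezenig/:
  1 Final Devoicing: [wezenig] → [wezenik]
  2 Syncope: [wezenik] → [wezenk]
  3 Cluster Epenthesis: [wezenk] → [wezenek]
  4 Nasal Place Assimilation: no change — [wezenek]
/rufnizot/:
  1 Final Devoicing: no change — [rufnizot]
  2 Syncope: [rufnizot] → [rfnzot]
  3 Cluster Epenthesis: no change — [rfnzot]
  4 Nasal Place Assimilation: no change — [rfnzot]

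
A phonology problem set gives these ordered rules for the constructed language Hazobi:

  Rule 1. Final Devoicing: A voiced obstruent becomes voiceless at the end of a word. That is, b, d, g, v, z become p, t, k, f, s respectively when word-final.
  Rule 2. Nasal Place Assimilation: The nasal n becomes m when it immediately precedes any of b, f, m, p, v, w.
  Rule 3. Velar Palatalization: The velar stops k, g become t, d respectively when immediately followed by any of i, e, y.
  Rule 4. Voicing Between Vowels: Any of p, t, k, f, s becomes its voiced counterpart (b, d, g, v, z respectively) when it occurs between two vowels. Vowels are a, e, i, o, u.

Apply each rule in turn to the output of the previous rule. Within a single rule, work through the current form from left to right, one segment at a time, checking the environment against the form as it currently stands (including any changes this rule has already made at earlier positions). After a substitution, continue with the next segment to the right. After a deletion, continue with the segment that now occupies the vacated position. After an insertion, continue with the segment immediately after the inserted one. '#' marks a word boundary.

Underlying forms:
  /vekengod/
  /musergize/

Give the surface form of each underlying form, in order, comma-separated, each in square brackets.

/vekengod/:
  Rule 1 Final Devoicing: [vekengod] → [vekengot]
  Rule 2 Nasal Place Assimilation: no change — [vekengot]
  Rule 3 Velar Palatalization: [vekengot] → [vetengot]
  Rule 4 Voicing Between Vowels: [vetengot] → [vedengot]
/musergize/:
  Rule 1 Final Devoicing: no change — [musergize]
  Rule 2 Nasal Place Assimilation: no change — [musergize]
  Rule 3 Velar Palatalization: [musergize] → [muserdize]
  Rule 4 Voicing Between Vowels: [muserdize] → [muzerdize]

[vedengot], [muzerdize]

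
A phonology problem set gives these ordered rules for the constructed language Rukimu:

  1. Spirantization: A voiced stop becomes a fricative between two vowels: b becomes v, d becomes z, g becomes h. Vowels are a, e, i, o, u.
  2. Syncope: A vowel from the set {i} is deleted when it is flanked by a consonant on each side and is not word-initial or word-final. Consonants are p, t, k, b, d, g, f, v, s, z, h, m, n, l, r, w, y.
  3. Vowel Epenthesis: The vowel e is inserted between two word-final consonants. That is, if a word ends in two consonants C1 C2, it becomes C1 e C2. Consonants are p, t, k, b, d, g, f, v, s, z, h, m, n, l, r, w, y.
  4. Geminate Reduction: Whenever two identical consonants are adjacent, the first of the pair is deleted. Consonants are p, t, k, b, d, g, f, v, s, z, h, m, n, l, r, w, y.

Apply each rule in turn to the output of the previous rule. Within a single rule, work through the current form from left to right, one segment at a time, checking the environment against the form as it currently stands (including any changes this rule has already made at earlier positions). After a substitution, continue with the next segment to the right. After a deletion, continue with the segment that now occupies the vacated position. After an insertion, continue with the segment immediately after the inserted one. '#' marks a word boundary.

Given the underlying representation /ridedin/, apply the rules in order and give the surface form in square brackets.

[rzezen]

1 Spirantization: [ridedin] → [rizezin]
2 Syncope: [rizezin] → [rzezn]
3 Vowel Epenthesis: [rzezn] → [rzezen]
4 Geminate Reduction: no change — [rzezen]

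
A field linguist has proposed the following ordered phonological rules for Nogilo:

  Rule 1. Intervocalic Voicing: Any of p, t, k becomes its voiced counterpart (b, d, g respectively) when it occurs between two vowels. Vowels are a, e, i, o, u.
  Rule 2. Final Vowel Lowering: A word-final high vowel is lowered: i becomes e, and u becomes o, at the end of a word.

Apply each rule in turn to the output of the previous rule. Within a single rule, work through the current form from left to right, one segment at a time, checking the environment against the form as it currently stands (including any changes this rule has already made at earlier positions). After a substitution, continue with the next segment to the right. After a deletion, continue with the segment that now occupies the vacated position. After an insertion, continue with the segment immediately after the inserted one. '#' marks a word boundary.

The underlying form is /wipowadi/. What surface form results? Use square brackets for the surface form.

Rule 1 Intervocalic Voicing: [wipowadi] → [wibowadi]
Rule 2 Final Vowel Lowering: [wibowadi] → [wibowade]

[wibowade]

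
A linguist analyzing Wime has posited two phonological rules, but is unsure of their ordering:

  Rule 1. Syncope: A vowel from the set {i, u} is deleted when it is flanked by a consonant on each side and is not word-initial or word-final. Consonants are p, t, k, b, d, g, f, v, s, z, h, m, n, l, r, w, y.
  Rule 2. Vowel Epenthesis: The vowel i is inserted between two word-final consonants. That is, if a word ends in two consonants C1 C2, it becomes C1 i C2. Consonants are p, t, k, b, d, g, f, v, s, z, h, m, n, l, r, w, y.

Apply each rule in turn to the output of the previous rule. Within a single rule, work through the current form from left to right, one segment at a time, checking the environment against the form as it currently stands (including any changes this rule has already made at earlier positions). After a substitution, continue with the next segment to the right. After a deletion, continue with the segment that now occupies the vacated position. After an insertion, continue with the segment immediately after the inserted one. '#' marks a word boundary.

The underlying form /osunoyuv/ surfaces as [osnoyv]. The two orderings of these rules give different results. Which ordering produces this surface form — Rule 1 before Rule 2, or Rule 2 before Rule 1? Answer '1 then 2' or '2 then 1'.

2 then 1

Order 1 then 2:
  1 Syncope: [osunoyuv] → [osnoyv]
  2 Vowel Epenthesis: [osnoyv] → [osnoyiv]
  result: [osnoyiv]
Order 2 then 1:
  2 Vowel Epenthesis: no change — [osunoyuv]
  1 Syncope: [osunoyuv] → [osnoyv]
  result: [osnoyv]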